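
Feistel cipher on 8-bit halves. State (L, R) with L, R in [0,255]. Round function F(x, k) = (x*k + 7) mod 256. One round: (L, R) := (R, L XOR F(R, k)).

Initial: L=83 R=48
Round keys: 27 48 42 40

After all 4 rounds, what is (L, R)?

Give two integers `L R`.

Round 1 (k=27): L=48 R=68
Round 2 (k=48): L=68 R=247
Round 3 (k=42): L=247 R=201
Round 4 (k=40): L=201 R=152

Answer: 201 152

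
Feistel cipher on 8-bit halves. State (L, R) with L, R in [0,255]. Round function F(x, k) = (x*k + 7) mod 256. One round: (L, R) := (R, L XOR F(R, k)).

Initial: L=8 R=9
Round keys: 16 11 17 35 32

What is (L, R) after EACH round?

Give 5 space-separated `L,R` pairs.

Round 1 (k=16): L=9 R=159
Round 2 (k=11): L=159 R=213
Round 3 (k=17): L=213 R=179
Round 4 (k=35): L=179 R=85
Round 5 (k=32): L=85 R=20

Answer: 9,159 159,213 213,179 179,85 85,20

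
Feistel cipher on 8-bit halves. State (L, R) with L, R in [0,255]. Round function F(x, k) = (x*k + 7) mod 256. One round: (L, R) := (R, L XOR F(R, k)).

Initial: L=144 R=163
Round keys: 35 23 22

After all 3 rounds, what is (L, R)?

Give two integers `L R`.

Answer: 228 95

Derivation:
Round 1 (k=35): L=163 R=192
Round 2 (k=23): L=192 R=228
Round 3 (k=22): L=228 R=95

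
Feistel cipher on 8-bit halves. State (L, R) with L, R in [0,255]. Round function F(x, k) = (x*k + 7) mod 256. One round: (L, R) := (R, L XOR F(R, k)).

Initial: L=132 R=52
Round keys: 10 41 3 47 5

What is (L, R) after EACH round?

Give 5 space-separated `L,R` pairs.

Round 1 (k=10): L=52 R=139
Round 2 (k=41): L=139 R=126
Round 3 (k=3): L=126 R=10
Round 4 (k=47): L=10 R=163
Round 5 (k=5): L=163 R=60

Answer: 52,139 139,126 126,10 10,163 163,60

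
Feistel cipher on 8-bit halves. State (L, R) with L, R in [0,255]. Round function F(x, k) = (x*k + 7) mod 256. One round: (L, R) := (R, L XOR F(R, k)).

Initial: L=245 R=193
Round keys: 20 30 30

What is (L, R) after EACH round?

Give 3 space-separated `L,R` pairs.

Answer: 193,238 238,42 42,29

Derivation:
Round 1 (k=20): L=193 R=238
Round 2 (k=30): L=238 R=42
Round 3 (k=30): L=42 R=29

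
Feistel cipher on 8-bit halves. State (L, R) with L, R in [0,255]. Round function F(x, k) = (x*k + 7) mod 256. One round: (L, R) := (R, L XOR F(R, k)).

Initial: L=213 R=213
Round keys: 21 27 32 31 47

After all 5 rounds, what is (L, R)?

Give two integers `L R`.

Round 1 (k=21): L=213 R=85
Round 2 (k=27): L=85 R=43
Round 3 (k=32): L=43 R=50
Round 4 (k=31): L=50 R=62
Round 5 (k=47): L=62 R=91

Answer: 62 91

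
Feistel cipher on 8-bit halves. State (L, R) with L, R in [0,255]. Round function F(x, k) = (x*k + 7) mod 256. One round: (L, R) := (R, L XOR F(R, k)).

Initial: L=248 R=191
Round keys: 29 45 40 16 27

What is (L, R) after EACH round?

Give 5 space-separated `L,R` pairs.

Answer: 191,82 82,206 206,101 101,153 153,79

Derivation:
Round 1 (k=29): L=191 R=82
Round 2 (k=45): L=82 R=206
Round 3 (k=40): L=206 R=101
Round 4 (k=16): L=101 R=153
Round 5 (k=27): L=153 R=79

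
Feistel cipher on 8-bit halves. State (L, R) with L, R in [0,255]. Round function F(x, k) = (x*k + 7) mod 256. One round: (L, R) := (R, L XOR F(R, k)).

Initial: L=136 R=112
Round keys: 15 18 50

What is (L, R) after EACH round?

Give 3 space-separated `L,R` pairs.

Round 1 (k=15): L=112 R=31
Round 2 (k=18): L=31 R=69
Round 3 (k=50): L=69 R=158

Answer: 112,31 31,69 69,158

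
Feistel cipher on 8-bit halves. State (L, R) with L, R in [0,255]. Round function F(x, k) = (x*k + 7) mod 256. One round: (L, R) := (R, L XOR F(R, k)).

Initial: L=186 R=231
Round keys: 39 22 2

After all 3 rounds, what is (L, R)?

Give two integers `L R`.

Round 1 (k=39): L=231 R=130
Round 2 (k=22): L=130 R=212
Round 3 (k=2): L=212 R=45

Answer: 212 45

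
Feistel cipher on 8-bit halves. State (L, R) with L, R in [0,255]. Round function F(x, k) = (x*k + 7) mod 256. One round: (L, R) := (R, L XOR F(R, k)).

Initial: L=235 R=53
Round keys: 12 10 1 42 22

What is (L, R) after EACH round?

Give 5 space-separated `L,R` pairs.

Answer: 53,104 104,34 34,65 65,147 147,232

Derivation:
Round 1 (k=12): L=53 R=104
Round 2 (k=10): L=104 R=34
Round 3 (k=1): L=34 R=65
Round 4 (k=42): L=65 R=147
Round 5 (k=22): L=147 R=232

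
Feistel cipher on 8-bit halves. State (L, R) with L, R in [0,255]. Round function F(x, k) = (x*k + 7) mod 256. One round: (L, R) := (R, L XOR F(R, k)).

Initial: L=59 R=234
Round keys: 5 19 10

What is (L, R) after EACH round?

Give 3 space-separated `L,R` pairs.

Round 1 (k=5): L=234 R=162
Round 2 (k=19): L=162 R=231
Round 3 (k=10): L=231 R=175

Answer: 234,162 162,231 231,175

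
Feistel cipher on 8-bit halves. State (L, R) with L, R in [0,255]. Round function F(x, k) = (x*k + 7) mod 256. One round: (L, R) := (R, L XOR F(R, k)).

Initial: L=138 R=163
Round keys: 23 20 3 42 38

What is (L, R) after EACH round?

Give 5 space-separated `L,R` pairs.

Round 1 (k=23): L=163 R=38
Round 2 (k=20): L=38 R=92
Round 3 (k=3): L=92 R=61
Round 4 (k=42): L=61 R=85
Round 5 (k=38): L=85 R=152

Answer: 163,38 38,92 92,61 61,85 85,152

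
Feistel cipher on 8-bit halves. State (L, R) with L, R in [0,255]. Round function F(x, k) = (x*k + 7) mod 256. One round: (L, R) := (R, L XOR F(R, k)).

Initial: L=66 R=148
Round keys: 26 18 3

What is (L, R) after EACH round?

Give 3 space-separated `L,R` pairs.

Round 1 (k=26): L=148 R=77
Round 2 (k=18): L=77 R=229
Round 3 (k=3): L=229 R=251

Answer: 148,77 77,229 229,251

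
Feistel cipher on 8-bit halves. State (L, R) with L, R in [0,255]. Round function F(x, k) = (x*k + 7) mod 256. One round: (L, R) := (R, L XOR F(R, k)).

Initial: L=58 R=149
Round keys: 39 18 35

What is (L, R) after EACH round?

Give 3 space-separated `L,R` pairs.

Round 1 (k=39): L=149 R=128
Round 2 (k=18): L=128 R=146
Round 3 (k=35): L=146 R=125

Answer: 149,128 128,146 146,125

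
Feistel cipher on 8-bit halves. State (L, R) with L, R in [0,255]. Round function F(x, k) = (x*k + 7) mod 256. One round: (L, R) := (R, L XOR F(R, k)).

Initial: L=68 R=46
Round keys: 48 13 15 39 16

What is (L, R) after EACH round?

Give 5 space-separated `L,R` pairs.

Round 1 (k=48): L=46 R=227
Round 2 (k=13): L=227 R=160
Round 3 (k=15): L=160 R=132
Round 4 (k=39): L=132 R=131
Round 5 (k=16): L=131 R=179

Answer: 46,227 227,160 160,132 132,131 131,179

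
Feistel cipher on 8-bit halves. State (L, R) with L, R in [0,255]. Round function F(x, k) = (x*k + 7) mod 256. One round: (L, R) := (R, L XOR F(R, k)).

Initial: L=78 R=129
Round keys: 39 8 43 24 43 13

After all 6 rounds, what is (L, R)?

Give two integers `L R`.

Answer: 147 39

Derivation:
Round 1 (k=39): L=129 R=224
Round 2 (k=8): L=224 R=134
Round 3 (k=43): L=134 R=105
Round 4 (k=24): L=105 R=89
Round 5 (k=43): L=89 R=147
Round 6 (k=13): L=147 R=39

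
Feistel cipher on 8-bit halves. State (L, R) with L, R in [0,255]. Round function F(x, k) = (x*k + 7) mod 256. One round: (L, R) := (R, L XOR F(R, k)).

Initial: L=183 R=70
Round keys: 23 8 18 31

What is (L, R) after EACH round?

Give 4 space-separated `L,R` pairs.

Answer: 70,230 230,113 113,31 31,185

Derivation:
Round 1 (k=23): L=70 R=230
Round 2 (k=8): L=230 R=113
Round 3 (k=18): L=113 R=31
Round 4 (k=31): L=31 R=185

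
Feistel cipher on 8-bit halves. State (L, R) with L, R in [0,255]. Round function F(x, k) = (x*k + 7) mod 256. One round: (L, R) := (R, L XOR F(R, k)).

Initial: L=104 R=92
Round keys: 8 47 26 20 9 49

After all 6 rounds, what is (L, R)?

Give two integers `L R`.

Round 1 (k=8): L=92 R=143
Round 2 (k=47): L=143 R=20
Round 3 (k=26): L=20 R=128
Round 4 (k=20): L=128 R=19
Round 5 (k=9): L=19 R=50
Round 6 (k=49): L=50 R=138

Answer: 50 138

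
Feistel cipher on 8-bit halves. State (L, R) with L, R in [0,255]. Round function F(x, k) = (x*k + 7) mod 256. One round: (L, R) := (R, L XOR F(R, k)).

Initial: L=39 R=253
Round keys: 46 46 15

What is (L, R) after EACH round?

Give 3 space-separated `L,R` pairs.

Answer: 253,90 90,206 206,67

Derivation:
Round 1 (k=46): L=253 R=90
Round 2 (k=46): L=90 R=206
Round 3 (k=15): L=206 R=67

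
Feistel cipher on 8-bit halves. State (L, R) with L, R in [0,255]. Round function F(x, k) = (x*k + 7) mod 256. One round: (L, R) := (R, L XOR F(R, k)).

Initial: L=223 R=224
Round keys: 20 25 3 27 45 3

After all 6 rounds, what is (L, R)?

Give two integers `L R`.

Round 1 (k=20): L=224 R=88
Round 2 (k=25): L=88 R=127
Round 3 (k=3): L=127 R=220
Round 4 (k=27): L=220 R=68
Round 5 (k=45): L=68 R=39
Round 6 (k=3): L=39 R=56

Answer: 39 56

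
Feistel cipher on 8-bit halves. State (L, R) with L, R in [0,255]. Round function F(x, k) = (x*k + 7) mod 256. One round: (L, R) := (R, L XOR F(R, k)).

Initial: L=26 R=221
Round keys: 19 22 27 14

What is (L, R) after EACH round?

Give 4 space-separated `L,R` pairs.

Answer: 221,116 116,34 34,233 233,231

Derivation:
Round 1 (k=19): L=221 R=116
Round 2 (k=22): L=116 R=34
Round 3 (k=27): L=34 R=233
Round 4 (k=14): L=233 R=231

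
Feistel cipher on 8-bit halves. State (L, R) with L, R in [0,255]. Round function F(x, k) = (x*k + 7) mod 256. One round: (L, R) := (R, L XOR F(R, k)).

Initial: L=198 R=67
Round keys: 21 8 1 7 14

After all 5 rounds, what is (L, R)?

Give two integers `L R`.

Answer: 16 236

Derivation:
Round 1 (k=21): L=67 R=64
Round 2 (k=8): L=64 R=68
Round 3 (k=1): L=68 R=11
Round 4 (k=7): L=11 R=16
Round 5 (k=14): L=16 R=236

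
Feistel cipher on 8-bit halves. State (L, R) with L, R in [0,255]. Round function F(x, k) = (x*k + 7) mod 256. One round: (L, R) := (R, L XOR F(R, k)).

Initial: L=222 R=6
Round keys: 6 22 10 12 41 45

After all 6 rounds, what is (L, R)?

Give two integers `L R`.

Round 1 (k=6): L=6 R=245
Round 2 (k=22): L=245 R=19
Round 3 (k=10): L=19 R=48
Round 4 (k=12): L=48 R=84
Round 5 (k=41): L=84 R=75
Round 6 (k=45): L=75 R=98

Answer: 75 98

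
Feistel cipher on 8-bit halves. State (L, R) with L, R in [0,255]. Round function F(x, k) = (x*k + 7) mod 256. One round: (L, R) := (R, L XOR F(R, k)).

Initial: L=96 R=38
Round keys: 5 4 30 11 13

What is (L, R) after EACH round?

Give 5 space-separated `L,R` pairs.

Answer: 38,165 165,189 189,136 136,98 98,137

Derivation:
Round 1 (k=5): L=38 R=165
Round 2 (k=4): L=165 R=189
Round 3 (k=30): L=189 R=136
Round 4 (k=11): L=136 R=98
Round 5 (k=13): L=98 R=137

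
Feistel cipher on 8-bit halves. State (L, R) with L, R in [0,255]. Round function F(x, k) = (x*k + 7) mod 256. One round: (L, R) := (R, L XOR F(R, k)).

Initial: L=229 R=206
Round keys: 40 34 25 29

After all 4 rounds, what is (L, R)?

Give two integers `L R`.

Answer: 118 64

Derivation:
Round 1 (k=40): L=206 R=210
Round 2 (k=34): L=210 R=37
Round 3 (k=25): L=37 R=118
Round 4 (k=29): L=118 R=64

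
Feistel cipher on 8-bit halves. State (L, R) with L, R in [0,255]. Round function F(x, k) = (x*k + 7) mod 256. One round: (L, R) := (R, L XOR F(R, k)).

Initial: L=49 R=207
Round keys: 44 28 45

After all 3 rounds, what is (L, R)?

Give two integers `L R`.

Round 1 (k=44): L=207 R=170
Round 2 (k=28): L=170 R=80
Round 3 (k=45): L=80 R=189

Answer: 80 189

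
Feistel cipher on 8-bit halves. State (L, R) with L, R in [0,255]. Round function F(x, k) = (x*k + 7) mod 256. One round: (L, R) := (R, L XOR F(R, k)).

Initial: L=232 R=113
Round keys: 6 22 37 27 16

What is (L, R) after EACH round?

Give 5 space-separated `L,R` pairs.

Answer: 113,69 69,132 132,94 94,117 117,9

Derivation:
Round 1 (k=6): L=113 R=69
Round 2 (k=22): L=69 R=132
Round 3 (k=37): L=132 R=94
Round 4 (k=27): L=94 R=117
Round 5 (k=16): L=117 R=9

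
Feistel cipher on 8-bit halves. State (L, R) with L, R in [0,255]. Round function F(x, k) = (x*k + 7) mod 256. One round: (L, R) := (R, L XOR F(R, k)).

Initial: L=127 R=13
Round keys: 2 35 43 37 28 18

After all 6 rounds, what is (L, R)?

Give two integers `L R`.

Answer: 226 119

Derivation:
Round 1 (k=2): L=13 R=94
Round 2 (k=35): L=94 R=236
Round 3 (k=43): L=236 R=245
Round 4 (k=37): L=245 R=156
Round 5 (k=28): L=156 R=226
Round 6 (k=18): L=226 R=119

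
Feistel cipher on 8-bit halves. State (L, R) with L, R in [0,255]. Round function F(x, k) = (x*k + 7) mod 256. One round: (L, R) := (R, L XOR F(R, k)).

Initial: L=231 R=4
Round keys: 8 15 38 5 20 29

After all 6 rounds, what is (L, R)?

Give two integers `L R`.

Round 1 (k=8): L=4 R=192
Round 2 (k=15): L=192 R=67
Round 3 (k=38): L=67 R=57
Round 4 (k=5): L=57 R=103
Round 5 (k=20): L=103 R=42
Round 6 (k=29): L=42 R=174

Answer: 42 174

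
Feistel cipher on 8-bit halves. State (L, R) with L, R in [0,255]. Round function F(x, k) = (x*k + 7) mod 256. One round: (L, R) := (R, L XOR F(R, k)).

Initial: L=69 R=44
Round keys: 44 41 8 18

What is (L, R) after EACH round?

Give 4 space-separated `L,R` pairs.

Round 1 (k=44): L=44 R=210
Round 2 (k=41): L=210 R=133
Round 3 (k=8): L=133 R=253
Round 4 (k=18): L=253 R=84

Answer: 44,210 210,133 133,253 253,84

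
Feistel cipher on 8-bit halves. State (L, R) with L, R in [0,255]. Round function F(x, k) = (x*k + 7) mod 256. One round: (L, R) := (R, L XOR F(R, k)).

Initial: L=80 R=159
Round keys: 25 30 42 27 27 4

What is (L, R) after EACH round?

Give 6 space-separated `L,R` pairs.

Round 1 (k=25): L=159 R=222
Round 2 (k=30): L=222 R=148
Round 3 (k=42): L=148 R=145
Round 4 (k=27): L=145 R=198
Round 5 (k=27): L=198 R=120
Round 6 (k=4): L=120 R=33

Answer: 159,222 222,148 148,145 145,198 198,120 120,33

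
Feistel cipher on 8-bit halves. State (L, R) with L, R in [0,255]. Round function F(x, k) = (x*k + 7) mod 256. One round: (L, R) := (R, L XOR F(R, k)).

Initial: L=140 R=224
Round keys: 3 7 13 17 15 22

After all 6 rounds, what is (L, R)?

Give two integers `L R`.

Round 1 (k=3): L=224 R=43
Round 2 (k=7): L=43 R=212
Round 3 (k=13): L=212 R=224
Round 4 (k=17): L=224 R=51
Round 5 (k=15): L=51 R=228
Round 6 (k=22): L=228 R=172

Answer: 228 172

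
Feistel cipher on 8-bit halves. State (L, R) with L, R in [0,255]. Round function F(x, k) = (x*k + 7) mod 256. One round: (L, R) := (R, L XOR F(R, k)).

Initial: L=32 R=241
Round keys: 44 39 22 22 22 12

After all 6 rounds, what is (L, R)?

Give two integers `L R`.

Round 1 (k=44): L=241 R=83
Round 2 (k=39): L=83 R=93
Round 3 (k=22): L=93 R=86
Round 4 (k=22): L=86 R=54
Round 5 (k=22): L=54 R=253
Round 6 (k=12): L=253 R=213

Answer: 253 213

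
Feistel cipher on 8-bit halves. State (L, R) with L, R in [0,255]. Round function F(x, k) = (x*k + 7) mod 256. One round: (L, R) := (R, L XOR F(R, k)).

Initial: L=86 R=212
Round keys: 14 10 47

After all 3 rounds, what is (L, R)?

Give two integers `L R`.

Round 1 (k=14): L=212 R=201
Round 2 (k=10): L=201 R=53
Round 3 (k=47): L=53 R=11

Answer: 53 11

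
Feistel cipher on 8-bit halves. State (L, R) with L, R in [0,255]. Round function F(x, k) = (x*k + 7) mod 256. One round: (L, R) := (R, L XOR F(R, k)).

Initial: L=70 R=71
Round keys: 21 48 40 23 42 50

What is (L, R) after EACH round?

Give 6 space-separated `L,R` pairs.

Round 1 (k=21): L=71 R=156
Round 2 (k=48): L=156 R=0
Round 3 (k=40): L=0 R=155
Round 4 (k=23): L=155 R=244
Round 5 (k=42): L=244 R=148
Round 6 (k=50): L=148 R=27

Answer: 71,156 156,0 0,155 155,244 244,148 148,27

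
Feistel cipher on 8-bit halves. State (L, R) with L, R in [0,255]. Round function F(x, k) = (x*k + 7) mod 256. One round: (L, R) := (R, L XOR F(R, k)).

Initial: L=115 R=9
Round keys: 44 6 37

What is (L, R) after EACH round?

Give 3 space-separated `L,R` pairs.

Round 1 (k=44): L=9 R=224
Round 2 (k=6): L=224 R=78
Round 3 (k=37): L=78 R=173

Answer: 9,224 224,78 78,173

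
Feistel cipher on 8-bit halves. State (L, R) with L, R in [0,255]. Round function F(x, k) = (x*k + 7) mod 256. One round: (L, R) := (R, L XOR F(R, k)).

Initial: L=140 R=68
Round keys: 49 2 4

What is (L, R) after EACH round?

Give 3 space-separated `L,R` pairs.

Round 1 (k=49): L=68 R=135
Round 2 (k=2): L=135 R=81
Round 3 (k=4): L=81 R=204

Answer: 68,135 135,81 81,204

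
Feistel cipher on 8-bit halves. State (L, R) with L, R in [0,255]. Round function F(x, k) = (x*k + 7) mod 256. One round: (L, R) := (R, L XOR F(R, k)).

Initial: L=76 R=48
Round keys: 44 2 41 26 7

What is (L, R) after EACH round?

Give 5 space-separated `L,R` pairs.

Answer: 48,11 11,45 45,55 55,176 176,224

Derivation:
Round 1 (k=44): L=48 R=11
Round 2 (k=2): L=11 R=45
Round 3 (k=41): L=45 R=55
Round 4 (k=26): L=55 R=176
Round 5 (k=7): L=176 R=224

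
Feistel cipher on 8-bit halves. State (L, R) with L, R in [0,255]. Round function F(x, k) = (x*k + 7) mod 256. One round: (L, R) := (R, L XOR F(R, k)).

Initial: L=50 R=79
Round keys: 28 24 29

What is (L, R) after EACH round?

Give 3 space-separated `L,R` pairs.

Round 1 (k=28): L=79 R=153
Round 2 (k=24): L=153 R=16
Round 3 (k=29): L=16 R=78

Answer: 79,153 153,16 16,78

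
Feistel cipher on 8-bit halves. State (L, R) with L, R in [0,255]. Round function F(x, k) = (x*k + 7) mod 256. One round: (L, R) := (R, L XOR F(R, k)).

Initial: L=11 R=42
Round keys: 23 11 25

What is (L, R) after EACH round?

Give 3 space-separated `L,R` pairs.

Answer: 42,198 198,163 163,52

Derivation:
Round 1 (k=23): L=42 R=198
Round 2 (k=11): L=198 R=163
Round 3 (k=25): L=163 R=52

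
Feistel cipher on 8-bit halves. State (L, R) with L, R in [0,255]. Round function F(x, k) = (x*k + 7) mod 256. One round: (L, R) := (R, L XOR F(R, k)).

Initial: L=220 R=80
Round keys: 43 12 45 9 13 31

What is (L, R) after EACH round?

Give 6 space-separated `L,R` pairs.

Round 1 (k=43): L=80 R=171
Round 2 (k=12): L=171 R=91
Round 3 (k=45): L=91 R=173
Round 4 (k=9): L=173 R=71
Round 5 (k=13): L=71 R=15
Round 6 (k=31): L=15 R=159

Answer: 80,171 171,91 91,173 173,71 71,15 15,159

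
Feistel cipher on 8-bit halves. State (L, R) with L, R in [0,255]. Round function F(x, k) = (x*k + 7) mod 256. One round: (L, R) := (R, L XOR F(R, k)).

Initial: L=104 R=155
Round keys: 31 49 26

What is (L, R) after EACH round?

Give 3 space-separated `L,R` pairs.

Answer: 155,164 164,240 240,195

Derivation:
Round 1 (k=31): L=155 R=164
Round 2 (k=49): L=164 R=240
Round 3 (k=26): L=240 R=195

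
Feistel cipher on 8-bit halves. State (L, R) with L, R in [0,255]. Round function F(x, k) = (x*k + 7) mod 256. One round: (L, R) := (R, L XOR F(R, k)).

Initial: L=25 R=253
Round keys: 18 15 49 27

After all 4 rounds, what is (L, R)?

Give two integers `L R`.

Answer: 97 0

Derivation:
Round 1 (k=18): L=253 R=200
Round 2 (k=15): L=200 R=66
Round 3 (k=49): L=66 R=97
Round 4 (k=27): L=97 R=0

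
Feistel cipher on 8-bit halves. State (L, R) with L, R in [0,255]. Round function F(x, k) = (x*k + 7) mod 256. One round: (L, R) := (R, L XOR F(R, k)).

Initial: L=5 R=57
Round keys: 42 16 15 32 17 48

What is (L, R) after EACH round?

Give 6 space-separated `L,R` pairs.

Answer: 57,100 100,126 126,13 13,217 217,125 125,174

Derivation:
Round 1 (k=42): L=57 R=100
Round 2 (k=16): L=100 R=126
Round 3 (k=15): L=126 R=13
Round 4 (k=32): L=13 R=217
Round 5 (k=17): L=217 R=125
Round 6 (k=48): L=125 R=174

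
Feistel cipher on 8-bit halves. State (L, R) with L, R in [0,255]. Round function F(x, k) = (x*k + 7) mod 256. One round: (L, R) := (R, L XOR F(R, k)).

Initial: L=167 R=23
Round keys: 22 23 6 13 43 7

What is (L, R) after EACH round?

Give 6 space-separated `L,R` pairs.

Answer: 23,166 166,230 230,205 205,150 150,244 244,37

Derivation:
Round 1 (k=22): L=23 R=166
Round 2 (k=23): L=166 R=230
Round 3 (k=6): L=230 R=205
Round 4 (k=13): L=205 R=150
Round 5 (k=43): L=150 R=244
Round 6 (k=7): L=244 R=37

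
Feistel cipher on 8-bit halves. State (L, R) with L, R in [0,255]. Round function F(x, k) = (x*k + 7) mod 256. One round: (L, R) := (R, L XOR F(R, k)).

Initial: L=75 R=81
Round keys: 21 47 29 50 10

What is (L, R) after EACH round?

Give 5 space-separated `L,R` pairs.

Answer: 81,231 231,33 33,35 35,252 252,252

Derivation:
Round 1 (k=21): L=81 R=231
Round 2 (k=47): L=231 R=33
Round 3 (k=29): L=33 R=35
Round 4 (k=50): L=35 R=252
Round 5 (k=10): L=252 R=252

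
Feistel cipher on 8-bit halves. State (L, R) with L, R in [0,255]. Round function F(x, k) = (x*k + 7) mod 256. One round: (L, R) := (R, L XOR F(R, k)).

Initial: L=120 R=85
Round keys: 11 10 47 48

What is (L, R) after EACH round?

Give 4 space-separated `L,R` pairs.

Round 1 (k=11): L=85 R=214
Round 2 (k=10): L=214 R=54
Round 3 (k=47): L=54 R=39
Round 4 (k=48): L=39 R=97

Answer: 85,214 214,54 54,39 39,97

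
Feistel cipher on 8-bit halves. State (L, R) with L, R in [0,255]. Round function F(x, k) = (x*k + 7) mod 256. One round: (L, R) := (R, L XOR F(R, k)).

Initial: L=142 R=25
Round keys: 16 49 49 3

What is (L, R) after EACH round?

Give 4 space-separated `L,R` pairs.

Round 1 (k=16): L=25 R=25
Round 2 (k=49): L=25 R=201
Round 3 (k=49): L=201 R=153
Round 4 (k=3): L=153 R=27

Answer: 25,25 25,201 201,153 153,27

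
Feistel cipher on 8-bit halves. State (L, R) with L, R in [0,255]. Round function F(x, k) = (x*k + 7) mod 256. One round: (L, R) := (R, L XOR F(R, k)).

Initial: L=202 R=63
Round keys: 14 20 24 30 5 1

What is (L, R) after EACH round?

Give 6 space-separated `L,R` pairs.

Answer: 63,179 179,60 60,20 20,99 99,226 226,138

Derivation:
Round 1 (k=14): L=63 R=179
Round 2 (k=20): L=179 R=60
Round 3 (k=24): L=60 R=20
Round 4 (k=30): L=20 R=99
Round 5 (k=5): L=99 R=226
Round 6 (k=1): L=226 R=138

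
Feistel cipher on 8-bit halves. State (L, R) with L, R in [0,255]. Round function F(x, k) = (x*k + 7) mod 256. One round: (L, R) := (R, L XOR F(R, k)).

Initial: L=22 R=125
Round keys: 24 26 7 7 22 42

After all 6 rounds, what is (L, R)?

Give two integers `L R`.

Round 1 (k=24): L=125 R=169
Round 2 (k=26): L=169 R=76
Round 3 (k=7): L=76 R=178
Round 4 (k=7): L=178 R=169
Round 5 (k=22): L=169 R=63
Round 6 (k=42): L=63 R=244

Answer: 63 244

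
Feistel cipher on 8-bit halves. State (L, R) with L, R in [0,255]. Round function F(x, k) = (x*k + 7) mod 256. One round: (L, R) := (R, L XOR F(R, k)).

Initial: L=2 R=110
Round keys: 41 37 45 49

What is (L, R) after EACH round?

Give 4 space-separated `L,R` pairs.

Answer: 110,167 167,68 68,92 92,231

Derivation:
Round 1 (k=41): L=110 R=167
Round 2 (k=37): L=167 R=68
Round 3 (k=45): L=68 R=92
Round 4 (k=49): L=92 R=231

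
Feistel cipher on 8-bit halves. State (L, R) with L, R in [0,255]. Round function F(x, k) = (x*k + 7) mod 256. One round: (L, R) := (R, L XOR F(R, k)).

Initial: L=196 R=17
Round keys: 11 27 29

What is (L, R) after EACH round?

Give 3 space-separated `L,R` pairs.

Round 1 (k=11): L=17 R=6
Round 2 (k=27): L=6 R=184
Round 3 (k=29): L=184 R=217

Answer: 17,6 6,184 184,217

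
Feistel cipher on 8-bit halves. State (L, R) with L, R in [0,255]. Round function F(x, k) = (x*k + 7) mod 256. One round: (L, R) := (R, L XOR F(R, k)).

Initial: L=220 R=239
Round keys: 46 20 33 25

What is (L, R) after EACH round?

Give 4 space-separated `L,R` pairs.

Round 1 (k=46): L=239 R=37
Round 2 (k=20): L=37 R=4
Round 3 (k=33): L=4 R=174
Round 4 (k=25): L=174 R=1

Answer: 239,37 37,4 4,174 174,1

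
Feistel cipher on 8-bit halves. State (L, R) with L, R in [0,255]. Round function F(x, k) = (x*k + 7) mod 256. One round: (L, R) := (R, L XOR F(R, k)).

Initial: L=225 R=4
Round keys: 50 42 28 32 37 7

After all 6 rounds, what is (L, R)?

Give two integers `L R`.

Round 1 (k=50): L=4 R=46
Round 2 (k=42): L=46 R=151
Round 3 (k=28): L=151 R=165
Round 4 (k=32): L=165 R=48
Round 5 (k=37): L=48 R=82
Round 6 (k=7): L=82 R=117

Answer: 82 117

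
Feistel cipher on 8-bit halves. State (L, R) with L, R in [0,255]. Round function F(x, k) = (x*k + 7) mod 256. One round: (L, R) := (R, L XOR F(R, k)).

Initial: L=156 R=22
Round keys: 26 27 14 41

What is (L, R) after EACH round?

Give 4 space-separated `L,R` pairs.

Answer: 22,223 223,154 154,172 172,9

Derivation:
Round 1 (k=26): L=22 R=223
Round 2 (k=27): L=223 R=154
Round 3 (k=14): L=154 R=172
Round 4 (k=41): L=172 R=9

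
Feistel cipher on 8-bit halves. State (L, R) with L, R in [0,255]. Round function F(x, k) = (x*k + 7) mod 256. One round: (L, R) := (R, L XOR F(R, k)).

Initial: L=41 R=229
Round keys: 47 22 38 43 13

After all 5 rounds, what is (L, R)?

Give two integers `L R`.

Answer: 223 14

Derivation:
Round 1 (k=47): L=229 R=59
Round 2 (k=22): L=59 R=252
Round 3 (k=38): L=252 R=84
Round 4 (k=43): L=84 R=223
Round 5 (k=13): L=223 R=14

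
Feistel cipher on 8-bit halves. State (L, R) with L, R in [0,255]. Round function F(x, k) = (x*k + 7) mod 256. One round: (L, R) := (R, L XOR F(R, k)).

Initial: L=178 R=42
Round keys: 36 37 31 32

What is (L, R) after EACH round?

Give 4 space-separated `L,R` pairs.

Round 1 (k=36): L=42 R=93
Round 2 (k=37): L=93 R=82
Round 3 (k=31): L=82 R=168
Round 4 (k=32): L=168 R=85

Answer: 42,93 93,82 82,168 168,85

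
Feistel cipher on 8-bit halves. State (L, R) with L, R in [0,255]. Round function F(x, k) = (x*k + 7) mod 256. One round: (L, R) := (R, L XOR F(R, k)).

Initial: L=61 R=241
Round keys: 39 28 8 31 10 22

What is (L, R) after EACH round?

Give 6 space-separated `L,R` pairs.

Answer: 241,131 131,170 170,212 212,25 25,213 213,76

Derivation:
Round 1 (k=39): L=241 R=131
Round 2 (k=28): L=131 R=170
Round 3 (k=8): L=170 R=212
Round 4 (k=31): L=212 R=25
Round 5 (k=10): L=25 R=213
Round 6 (k=22): L=213 R=76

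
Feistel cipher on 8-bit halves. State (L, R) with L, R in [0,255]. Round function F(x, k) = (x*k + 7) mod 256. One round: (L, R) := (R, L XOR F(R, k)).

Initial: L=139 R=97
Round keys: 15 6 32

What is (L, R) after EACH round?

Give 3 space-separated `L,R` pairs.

Answer: 97,61 61,20 20,186

Derivation:
Round 1 (k=15): L=97 R=61
Round 2 (k=6): L=61 R=20
Round 3 (k=32): L=20 R=186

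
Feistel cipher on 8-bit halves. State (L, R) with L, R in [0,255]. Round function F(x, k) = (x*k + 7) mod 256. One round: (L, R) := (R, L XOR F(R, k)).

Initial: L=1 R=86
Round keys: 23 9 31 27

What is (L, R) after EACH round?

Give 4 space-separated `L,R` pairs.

Answer: 86,192 192,145 145,86 86,136

Derivation:
Round 1 (k=23): L=86 R=192
Round 2 (k=9): L=192 R=145
Round 3 (k=31): L=145 R=86
Round 4 (k=27): L=86 R=136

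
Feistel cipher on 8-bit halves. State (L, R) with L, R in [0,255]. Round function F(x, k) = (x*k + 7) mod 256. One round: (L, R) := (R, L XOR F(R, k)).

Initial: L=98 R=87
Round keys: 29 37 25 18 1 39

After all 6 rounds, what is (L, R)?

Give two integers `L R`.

Answer: 43 97

Derivation:
Round 1 (k=29): L=87 R=128
Round 2 (k=37): L=128 R=208
Round 3 (k=25): L=208 R=215
Round 4 (k=18): L=215 R=245
Round 5 (k=1): L=245 R=43
Round 6 (k=39): L=43 R=97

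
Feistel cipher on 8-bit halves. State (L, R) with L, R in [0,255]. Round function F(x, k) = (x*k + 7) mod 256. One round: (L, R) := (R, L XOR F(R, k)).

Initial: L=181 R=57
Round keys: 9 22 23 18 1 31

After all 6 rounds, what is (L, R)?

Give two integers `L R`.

Round 1 (k=9): L=57 R=189
Round 2 (k=22): L=189 R=124
Round 3 (k=23): L=124 R=150
Round 4 (k=18): L=150 R=239
Round 5 (k=1): L=239 R=96
Round 6 (k=31): L=96 R=72

Answer: 96 72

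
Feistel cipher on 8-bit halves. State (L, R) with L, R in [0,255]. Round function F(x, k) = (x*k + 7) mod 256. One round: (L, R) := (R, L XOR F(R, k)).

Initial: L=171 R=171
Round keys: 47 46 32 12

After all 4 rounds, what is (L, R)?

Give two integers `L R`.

Round 1 (k=47): L=171 R=199
Round 2 (k=46): L=199 R=98
Round 3 (k=32): L=98 R=128
Round 4 (k=12): L=128 R=101

Answer: 128 101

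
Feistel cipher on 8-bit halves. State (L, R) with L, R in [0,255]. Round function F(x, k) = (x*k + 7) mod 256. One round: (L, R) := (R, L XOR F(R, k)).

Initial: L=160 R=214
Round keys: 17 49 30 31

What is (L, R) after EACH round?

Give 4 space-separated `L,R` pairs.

Round 1 (k=17): L=214 R=157
Round 2 (k=49): L=157 R=194
Round 3 (k=30): L=194 R=94
Round 4 (k=31): L=94 R=171

Answer: 214,157 157,194 194,94 94,171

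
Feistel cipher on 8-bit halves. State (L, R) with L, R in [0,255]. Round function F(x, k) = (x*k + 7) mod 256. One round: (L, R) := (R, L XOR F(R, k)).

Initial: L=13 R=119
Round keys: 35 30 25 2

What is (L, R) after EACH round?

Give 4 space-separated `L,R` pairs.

Answer: 119,65 65,210 210,200 200,69

Derivation:
Round 1 (k=35): L=119 R=65
Round 2 (k=30): L=65 R=210
Round 3 (k=25): L=210 R=200
Round 4 (k=2): L=200 R=69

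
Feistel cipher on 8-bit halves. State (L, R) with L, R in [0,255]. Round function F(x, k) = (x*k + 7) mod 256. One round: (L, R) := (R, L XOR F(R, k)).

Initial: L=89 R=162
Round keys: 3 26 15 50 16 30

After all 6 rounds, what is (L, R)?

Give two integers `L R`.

Answer: 185 59

Derivation:
Round 1 (k=3): L=162 R=180
Round 2 (k=26): L=180 R=237
Round 3 (k=15): L=237 R=94
Round 4 (k=50): L=94 R=142
Round 5 (k=16): L=142 R=185
Round 6 (k=30): L=185 R=59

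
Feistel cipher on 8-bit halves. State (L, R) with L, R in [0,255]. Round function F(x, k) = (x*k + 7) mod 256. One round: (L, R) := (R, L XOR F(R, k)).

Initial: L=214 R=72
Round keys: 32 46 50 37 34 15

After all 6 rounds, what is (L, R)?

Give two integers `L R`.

Round 1 (k=32): L=72 R=209
Round 2 (k=46): L=209 R=221
Round 3 (k=50): L=221 R=224
Round 4 (k=37): L=224 R=186
Round 5 (k=34): L=186 R=91
Round 6 (k=15): L=91 R=230

Answer: 91 230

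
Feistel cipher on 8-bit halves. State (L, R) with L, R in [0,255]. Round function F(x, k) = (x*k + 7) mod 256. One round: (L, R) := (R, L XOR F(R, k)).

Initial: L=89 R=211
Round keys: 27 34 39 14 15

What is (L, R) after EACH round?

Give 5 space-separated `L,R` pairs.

Answer: 211,17 17,154 154,108 108,117 117,142

Derivation:
Round 1 (k=27): L=211 R=17
Round 2 (k=34): L=17 R=154
Round 3 (k=39): L=154 R=108
Round 4 (k=14): L=108 R=117
Round 5 (k=15): L=117 R=142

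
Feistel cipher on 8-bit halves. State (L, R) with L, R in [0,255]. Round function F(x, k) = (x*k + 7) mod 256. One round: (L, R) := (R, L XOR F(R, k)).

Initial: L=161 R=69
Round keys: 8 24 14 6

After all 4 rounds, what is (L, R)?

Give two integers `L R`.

Round 1 (k=8): L=69 R=142
Round 2 (k=24): L=142 R=18
Round 3 (k=14): L=18 R=141
Round 4 (k=6): L=141 R=71

Answer: 141 71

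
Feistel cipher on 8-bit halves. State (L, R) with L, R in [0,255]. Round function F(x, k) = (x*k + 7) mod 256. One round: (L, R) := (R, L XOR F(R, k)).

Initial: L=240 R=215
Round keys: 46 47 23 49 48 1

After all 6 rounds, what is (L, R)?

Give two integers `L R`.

Answer: 216 176

Derivation:
Round 1 (k=46): L=215 R=89
Round 2 (k=47): L=89 R=137
Round 3 (k=23): L=137 R=15
Round 4 (k=49): L=15 R=111
Round 5 (k=48): L=111 R=216
Round 6 (k=1): L=216 R=176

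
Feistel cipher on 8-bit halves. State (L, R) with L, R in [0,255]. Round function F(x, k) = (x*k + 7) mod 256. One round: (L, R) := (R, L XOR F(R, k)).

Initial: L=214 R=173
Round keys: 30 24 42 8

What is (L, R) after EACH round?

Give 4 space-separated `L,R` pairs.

Round 1 (k=30): L=173 R=155
Round 2 (k=24): L=155 R=34
Round 3 (k=42): L=34 R=0
Round 4 (k=8): L=0 R=37

Answer: 173,155 155,34 34,0 0,37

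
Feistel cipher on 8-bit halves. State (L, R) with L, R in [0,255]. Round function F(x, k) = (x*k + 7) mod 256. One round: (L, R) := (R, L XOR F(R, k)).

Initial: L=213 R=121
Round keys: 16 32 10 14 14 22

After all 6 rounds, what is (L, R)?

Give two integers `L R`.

Round 1 (k=16): L=121 R=66
Round 2 (k=32): L=66 R=62
Round 3 (k=10): L=62 R=49
Round 4 (k=14): L=49 R=139
Round 5 (k=14): L=139 R=144
Round 6 (k=22): L=144 R=236

Answer: 144 236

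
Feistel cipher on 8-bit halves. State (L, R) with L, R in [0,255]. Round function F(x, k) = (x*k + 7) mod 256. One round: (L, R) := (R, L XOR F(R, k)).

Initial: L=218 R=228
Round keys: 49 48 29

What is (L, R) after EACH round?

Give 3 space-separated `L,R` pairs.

Round 1 (k=49): L=228 R=113
Round 2 (k=48): L=113 R=211
Round 3 (k=29): L=211 R=159

Answer: 228,113 113,211 211,159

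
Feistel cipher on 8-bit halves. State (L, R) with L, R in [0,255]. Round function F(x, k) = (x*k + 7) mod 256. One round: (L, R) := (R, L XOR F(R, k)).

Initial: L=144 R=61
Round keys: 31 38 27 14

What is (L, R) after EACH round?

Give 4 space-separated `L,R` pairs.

Answer: 61,250 250,30 30,203 203,63

Derivation:
Round 1 (k=31): L=61 R=250
Round 2 (k=38): L=250 R=30
Round 3 (k=27): L=30 R=203
Round 4 (k=14): L=203 R=63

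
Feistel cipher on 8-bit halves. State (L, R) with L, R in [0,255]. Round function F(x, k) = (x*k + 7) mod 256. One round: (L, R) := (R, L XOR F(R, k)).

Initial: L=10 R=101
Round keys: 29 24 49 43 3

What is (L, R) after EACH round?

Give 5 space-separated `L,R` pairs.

Round 1 (k=29): L=101 R=114
Round 2 (k=24): L=114 R=210
Round 3 (k=49): L=210 R=75
Round 4 (k=43): L=75 R=114
Round 5 (k=3): L=114 R=22

Answer: 101,114 114,210 210,75 75,114 114,22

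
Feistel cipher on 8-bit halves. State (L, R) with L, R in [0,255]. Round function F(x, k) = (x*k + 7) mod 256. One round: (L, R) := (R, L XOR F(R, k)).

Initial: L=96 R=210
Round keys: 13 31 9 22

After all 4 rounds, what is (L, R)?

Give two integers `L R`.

Answer: 122 7

Derivation:
Round 1 (k=13): L=210 R=209
Round 2 (k=31): L=209 R=132
Round 3 (k=9): L=132 R=122
Round 4 (k=22): L=122 R=7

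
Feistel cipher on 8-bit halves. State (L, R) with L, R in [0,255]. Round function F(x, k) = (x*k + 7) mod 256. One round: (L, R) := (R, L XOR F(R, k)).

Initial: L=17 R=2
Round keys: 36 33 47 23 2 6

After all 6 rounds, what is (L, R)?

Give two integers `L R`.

Round 1 (k=36): L=2 R=94
Round 2 (k=33): L=94 R=39
Round 3 (k=47): L=39 R=110
Round 4 (k=23): L=110 R=206
Round 5 (k=2): L=206 R=205
Round 6 (k=6): L=205 R=27

Answer: 205 27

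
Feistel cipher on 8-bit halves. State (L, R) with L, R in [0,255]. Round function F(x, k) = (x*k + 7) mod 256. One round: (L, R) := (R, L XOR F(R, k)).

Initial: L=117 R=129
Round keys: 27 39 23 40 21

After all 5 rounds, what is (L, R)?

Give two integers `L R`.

Answer: 102 36

Derivation:
Round 1 (k=27): L=129 R=215
Round 2 (k=39): L=215 R=73
Round 3 (k=23): L=73 R=65
Round 4 (k=40): L=65 R=102
Round 5 (k=21): L=102 R=36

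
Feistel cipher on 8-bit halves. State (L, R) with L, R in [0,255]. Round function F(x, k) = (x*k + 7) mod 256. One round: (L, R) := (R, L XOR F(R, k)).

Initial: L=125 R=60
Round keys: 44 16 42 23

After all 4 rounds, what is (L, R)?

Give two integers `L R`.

Answer: 95 11

Derivation:
Round 1 (k=44): L=60 R=42
Round 2 (k=16): L=42 R=155
Round 3 (k=42): L=155 R=95
Round 4 (k=23): L=95 R=11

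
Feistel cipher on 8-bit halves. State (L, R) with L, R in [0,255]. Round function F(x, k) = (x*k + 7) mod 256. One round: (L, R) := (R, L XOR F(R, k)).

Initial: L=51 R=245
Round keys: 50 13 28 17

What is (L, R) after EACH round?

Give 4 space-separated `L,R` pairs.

Round 1 (k=50): L=245 R=210
Round 2 (k=13): L=210 R=68
Round 3 (k=28): L=68 R=165
Round 4 (k=17): L=165 R=184

Answer: 245,210 210,68 68,165 165,184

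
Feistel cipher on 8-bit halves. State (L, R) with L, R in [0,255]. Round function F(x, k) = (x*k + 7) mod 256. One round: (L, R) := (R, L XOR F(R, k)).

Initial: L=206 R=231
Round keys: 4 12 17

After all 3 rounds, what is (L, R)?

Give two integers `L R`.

Round 1 (k=4): L=231 R=109
Round 2 (k=12): L=109 R=196
Round 3 (k=17): L=196 R=102

Answer: 196 102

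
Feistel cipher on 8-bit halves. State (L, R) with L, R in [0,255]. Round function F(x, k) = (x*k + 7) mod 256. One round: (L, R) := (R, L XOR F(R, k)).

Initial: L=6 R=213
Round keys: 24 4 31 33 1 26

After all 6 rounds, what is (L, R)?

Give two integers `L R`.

Round 1 (k=24): L=213 R=249
Round 2 (k=4): L=249 R=62
Round 3 (k=31): L=62 R=112
Round 4 (k=33): L=112 R=73
Round 5 (k=1): L=73 R=32
Round 6 (k=26): L=32 R=14

Answer: 32 14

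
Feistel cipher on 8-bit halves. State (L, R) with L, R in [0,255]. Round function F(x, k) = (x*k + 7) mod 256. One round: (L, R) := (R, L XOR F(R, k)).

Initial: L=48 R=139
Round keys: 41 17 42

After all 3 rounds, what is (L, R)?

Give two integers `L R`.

Round 1 (k=41): L=139 R=122
Round 2 (k=17): L=122 R=170
Round 3 (k=42): L=170 R=145

Answer: 170 145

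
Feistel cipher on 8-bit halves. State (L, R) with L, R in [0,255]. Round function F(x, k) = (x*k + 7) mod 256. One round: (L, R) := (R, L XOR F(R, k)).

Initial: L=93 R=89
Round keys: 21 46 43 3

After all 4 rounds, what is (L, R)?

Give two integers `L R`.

Round 1 (k=21): L=89 R=9
Round 2 (k=46): L=9 R=252
Round 3 (k=43): L=252 R=82
Round 4 (k=3): L=82 R=1

Answer: 82 1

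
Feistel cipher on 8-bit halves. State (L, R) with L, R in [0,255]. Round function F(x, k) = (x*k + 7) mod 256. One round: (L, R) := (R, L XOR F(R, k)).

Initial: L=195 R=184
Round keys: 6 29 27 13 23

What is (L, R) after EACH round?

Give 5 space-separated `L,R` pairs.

Round 1 (k=6): L=184 R=148
Round 2 (k=29): L=148 R=115
Round 3 (k=27): L=115 R=188
Round 4 (k=13): L=188 R=224
Round 5 (k=23): L=224 R=155

Answer: 184,148 148,115 115,188 188,224 224,155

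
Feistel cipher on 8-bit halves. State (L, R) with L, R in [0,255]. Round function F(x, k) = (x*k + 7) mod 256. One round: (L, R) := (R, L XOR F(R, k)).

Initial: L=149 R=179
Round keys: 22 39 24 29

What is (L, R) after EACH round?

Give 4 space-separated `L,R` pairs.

Round 1 (k=22): L=179 R=252
Round 2 (k=39): L=252 R=216
Round 3 (k=24): L=216 R=187
Round 4 (k=29): L=187 R=238

Answer: 179,252 252,216 216,187 187,238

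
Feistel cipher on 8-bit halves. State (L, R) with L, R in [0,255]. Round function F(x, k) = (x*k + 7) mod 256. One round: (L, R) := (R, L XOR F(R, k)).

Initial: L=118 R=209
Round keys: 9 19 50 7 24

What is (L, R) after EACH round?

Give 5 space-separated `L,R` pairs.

Answer: 209,22 22,120 120,97 97,214 214,118

Derivation:
Round 1 (k=9): L=209 R=22
Round 2 (k=19): L=22 R=120
Round 3 (k=50): L=120 R=97
Round 4 (k=7): L=97 R=214
Round 5 (k=24): L=214 R=118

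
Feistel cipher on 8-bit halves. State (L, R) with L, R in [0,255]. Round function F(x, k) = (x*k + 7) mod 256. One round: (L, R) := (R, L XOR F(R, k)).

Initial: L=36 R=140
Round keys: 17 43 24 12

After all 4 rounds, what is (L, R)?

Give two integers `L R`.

Answer: 176 207

Derivation:
Round 1 (k=17): L=140 R=119
Round 2 (k=43): L=119 R=136
Round 3 (k=24): L=136 R=176
Round 4 (k=12): L=176 R=207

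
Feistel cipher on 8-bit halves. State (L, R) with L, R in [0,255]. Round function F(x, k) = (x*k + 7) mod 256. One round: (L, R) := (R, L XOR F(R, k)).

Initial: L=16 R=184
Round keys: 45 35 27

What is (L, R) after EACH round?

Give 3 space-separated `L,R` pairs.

Answer: 184,79 79,108 108,36

Derivation:
Round 1 (k=45): L=184 R=79
Round 2 (k=35): L=79 R=108
Round 3 (k=27): L=108 R=36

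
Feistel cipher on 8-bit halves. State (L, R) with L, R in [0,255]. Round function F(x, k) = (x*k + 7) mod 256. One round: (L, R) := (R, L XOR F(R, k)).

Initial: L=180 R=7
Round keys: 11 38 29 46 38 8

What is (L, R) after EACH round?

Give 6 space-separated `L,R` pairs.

Answer: 7,224 224,64 64,167 167,73 73,122 122,158

Derivation:
Round 1 (k=11): L=7 R=224
Round 2 (k=38): L=224 R=64
Round 3 (k=29): L=64 R=167
Round 4 (k=46): L=167 R=73
Round 5 (k=38): L=73 R=122
Round 6 (k=8): L=122 R=158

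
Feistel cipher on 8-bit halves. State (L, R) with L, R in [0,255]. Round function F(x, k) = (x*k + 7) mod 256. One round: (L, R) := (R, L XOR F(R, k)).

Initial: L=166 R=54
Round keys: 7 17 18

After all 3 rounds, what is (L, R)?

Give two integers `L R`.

Round 1 (k=7): L=54 R=39
Round 2 (k=17): L=39 R=168
Round 3 (k=18): L=168 R=240

Answer: 168 240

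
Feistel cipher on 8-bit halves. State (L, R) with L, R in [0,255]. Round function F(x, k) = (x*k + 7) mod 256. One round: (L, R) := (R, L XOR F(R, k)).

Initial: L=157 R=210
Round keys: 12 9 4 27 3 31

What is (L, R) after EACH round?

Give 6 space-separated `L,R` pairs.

Round 1 (k=12): L=210 R=66
Round 2 (k=9): L=66 R=139
Round 3 (k=4): L=139 R=113
Round 4 (k=27): L=113 R=121
Round 5 (k=3): L=121 R=3
Round 6 (k=31): L=3 R=29

Answer: 210,66 66,139 139,113 113,121 121,3 3,29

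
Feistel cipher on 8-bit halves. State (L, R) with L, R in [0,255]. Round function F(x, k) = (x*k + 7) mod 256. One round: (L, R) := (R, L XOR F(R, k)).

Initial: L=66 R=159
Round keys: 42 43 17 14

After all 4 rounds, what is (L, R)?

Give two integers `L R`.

Answer: 197 174

Derivation:
Round 1 (k=42): L=159 R=95
Round 2 (k=43): L=95 R=99
Round 3 (k=17): L=99 R=197
Round 4 (k=14): L=197 R=174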